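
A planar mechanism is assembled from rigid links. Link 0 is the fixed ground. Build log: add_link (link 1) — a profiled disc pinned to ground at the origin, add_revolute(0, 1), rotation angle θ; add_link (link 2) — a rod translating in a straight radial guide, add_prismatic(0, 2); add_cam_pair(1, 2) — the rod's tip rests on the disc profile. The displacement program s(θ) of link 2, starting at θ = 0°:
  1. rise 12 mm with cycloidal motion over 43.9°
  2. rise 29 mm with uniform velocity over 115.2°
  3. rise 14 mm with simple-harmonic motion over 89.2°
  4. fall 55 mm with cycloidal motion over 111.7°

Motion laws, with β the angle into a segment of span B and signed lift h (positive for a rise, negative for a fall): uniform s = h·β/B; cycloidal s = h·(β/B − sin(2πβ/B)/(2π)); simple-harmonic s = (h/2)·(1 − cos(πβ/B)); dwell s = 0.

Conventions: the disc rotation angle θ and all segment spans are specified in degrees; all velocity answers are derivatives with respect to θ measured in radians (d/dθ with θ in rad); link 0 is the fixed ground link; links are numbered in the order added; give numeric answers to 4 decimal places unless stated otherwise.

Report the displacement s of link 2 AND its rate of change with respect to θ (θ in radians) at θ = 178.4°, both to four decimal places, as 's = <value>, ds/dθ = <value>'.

seg 1 [0°–43.9°] cycloidal, h=12: full span → s += 12 → s = 12.0000
seg 2 [43.9°–159.1°] uniform, h=29: full span → s += 29 → s = 41.0000
seg 3 [159.1°–248.3°] simple-harmonic, h=14: θ=178.4° here. β=19.3, B=89.2. 14/2·(1 − cos(π·0.2164)) = 1.5558 → s = 42.5558
velocity in seg [159.1°–248.3°] (simple-harmonic), θ in radians: β = 19.3° = 0.3368 rad, B = 89.2° = 1.5568 rad; ds/dθ = (πh/(2B)) sin(πβ/B) = (π·14/(2·1.5568)) sin(π·0.2164) = 8.879189 mm/rad

s = 42.5558, ds/dθ = 8.8792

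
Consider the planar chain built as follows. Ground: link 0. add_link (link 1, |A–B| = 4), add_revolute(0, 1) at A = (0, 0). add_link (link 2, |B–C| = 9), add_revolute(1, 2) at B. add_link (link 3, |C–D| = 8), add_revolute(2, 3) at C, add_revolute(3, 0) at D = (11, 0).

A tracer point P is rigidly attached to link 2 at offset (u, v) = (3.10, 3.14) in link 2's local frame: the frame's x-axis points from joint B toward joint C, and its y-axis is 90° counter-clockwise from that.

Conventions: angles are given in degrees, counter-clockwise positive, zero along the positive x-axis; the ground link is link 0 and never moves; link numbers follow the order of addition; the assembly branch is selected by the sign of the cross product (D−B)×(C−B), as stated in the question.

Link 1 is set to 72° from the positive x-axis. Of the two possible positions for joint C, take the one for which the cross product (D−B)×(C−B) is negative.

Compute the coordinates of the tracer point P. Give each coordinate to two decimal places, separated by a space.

A=(0,0), D=(11.00,0)
B = A + 4.00·(cos72°, sin72°) = (1.2361, 3.8042)
|BD| = 10.4789
circle(B,9.00) ∩ circle(D,8.00): a=6.0506, h=6.6626
  candidates: C₊=(9.2926,7.8157) cross=69.817; C₋=(4.4551,-4.6004) cross=-69.817
  branch - wants cross < 0 → take C=(4.4551,-4.6004) (cross=-69.817)
ex = (C−B)/|BC| = (0.3577,-0.9338); ey = (0.9338,0.3577)
P = B + 3.10·ex + 3.14·ey = (5.2771,2.0324)

5.28 2.03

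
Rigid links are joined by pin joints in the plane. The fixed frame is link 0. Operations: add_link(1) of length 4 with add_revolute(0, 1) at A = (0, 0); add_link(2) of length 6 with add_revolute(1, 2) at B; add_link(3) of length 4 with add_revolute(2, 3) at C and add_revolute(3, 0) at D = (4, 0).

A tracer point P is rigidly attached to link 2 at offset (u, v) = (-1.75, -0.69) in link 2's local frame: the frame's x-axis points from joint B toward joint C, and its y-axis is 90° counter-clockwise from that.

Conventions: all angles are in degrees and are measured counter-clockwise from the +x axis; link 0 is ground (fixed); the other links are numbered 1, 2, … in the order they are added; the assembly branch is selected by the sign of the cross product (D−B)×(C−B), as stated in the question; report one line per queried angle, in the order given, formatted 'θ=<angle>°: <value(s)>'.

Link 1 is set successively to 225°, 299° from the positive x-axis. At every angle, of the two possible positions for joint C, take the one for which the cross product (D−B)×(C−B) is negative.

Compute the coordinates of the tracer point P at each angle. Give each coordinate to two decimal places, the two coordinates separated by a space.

A=(0,0), D=(4.00,0)
θ=225°: B = A + 4.00·(cos225°, sin225°) = (-2.8284, -2.8284)
θ=225°: |BD| = 7.3910
θ=225°: circle(B,6.00) ∩ circle(D,4.00): a=5.0485, h=3.2423
θ=225°:   candidates: C₊=(0.5950,2.0991) cross=23.964; C₋=(3.0766,-3.8919) cross=-23.964
θ=225°:   branch - wants cross < 0 → take C=(3.0766,-3.8919) (cross=-23.964)
θ=225°: ex = (C−B)/|BC| = (0.9842,-0.1773); ey = (0.1773,0.9842)
θ=225°: P = B + -1.75·ex + -0.69·ey = (-4.6730,-3.1973)
θ=299°: B = A + 4.00·(cos299°, sin299°) = (1.9392, -3.4985)
θ=299°: |BD| = 4.0603
θ=299°: circle(B,6.00) ∩ circle(D,4.00): a=4.4930, h=3.9765
θ=299°:   candidates: C₊=(0.7933,2.3911) cross=16.146; C₋=(7.6459,-1.6454) cross=-16.146
θ=299°:   branch - wants cross < 0 → take C=(7.6459,-1.6454) (cross=-16.146)
θ=299°: ex = (C−B)/|BC| = (0.9511,0.3088); ey = (-0.3088,0.9511)
θ=299°: P = B + -1.75·ex + -0.69·ey = (0.4879,-4.6952)

θ=225°: -4.67 -3.20
θ=299°: 0.49 -4.70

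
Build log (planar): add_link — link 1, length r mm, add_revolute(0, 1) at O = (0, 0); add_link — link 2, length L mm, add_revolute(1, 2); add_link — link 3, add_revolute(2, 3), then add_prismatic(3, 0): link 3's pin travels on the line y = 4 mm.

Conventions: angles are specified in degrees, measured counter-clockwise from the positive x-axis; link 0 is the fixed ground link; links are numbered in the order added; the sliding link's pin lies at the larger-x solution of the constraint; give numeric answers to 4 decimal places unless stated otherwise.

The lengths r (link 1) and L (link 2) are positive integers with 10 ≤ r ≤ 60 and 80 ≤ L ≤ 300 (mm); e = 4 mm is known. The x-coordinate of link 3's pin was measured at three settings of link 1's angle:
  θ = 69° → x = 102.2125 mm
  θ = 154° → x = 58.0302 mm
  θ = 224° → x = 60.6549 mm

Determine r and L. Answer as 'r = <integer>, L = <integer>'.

constraint per measurement: (x − r cos θ)² + (r sin θ − e)² = L²
subtracting the θ₁ and θ₂ equations cancels the r² and L² terms:
r = (x₁² − x₂²) / (2[(x₁cos θ₁ + e sin θ₁) − (x₂cos θ₂ + e sin θ₂)]) = 39.0000 → r = 39
L² = (x₁ − r cos θ₁)² + (r sin θ₁ − e)² = 8836.0027 → L = 94.0000 → L = 94
check at θ₃=224°: x = 60.6549 (printed 60.6549) ✓

r = 39, L = 94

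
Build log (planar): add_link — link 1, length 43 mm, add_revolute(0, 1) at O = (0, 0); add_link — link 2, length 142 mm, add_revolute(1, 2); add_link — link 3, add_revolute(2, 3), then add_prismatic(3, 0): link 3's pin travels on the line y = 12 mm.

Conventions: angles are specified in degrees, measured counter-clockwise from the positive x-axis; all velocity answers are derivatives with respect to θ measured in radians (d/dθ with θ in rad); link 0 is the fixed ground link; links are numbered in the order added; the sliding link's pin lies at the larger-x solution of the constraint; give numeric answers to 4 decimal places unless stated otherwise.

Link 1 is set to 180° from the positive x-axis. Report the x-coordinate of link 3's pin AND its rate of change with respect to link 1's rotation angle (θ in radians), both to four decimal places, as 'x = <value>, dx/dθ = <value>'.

geometry: r = 43 mm, L = 142 mm, e = 12 mm
crank pin P = (r cos θ, r sin θ) = (-43.000000, 0.000000)
h = r sin θ − e = 0.000000 − 12 = -12.000000
x = r cos θ + √(L² − h²) = -43.000000 + 141.492049 = 98.492049
dx/dθ = −r sin θ − h·r cos θ/√(L² − h²) (θ in radians; h = -12.000000) = -3.646848

x = 98.4920, dx/dθ = -3.6468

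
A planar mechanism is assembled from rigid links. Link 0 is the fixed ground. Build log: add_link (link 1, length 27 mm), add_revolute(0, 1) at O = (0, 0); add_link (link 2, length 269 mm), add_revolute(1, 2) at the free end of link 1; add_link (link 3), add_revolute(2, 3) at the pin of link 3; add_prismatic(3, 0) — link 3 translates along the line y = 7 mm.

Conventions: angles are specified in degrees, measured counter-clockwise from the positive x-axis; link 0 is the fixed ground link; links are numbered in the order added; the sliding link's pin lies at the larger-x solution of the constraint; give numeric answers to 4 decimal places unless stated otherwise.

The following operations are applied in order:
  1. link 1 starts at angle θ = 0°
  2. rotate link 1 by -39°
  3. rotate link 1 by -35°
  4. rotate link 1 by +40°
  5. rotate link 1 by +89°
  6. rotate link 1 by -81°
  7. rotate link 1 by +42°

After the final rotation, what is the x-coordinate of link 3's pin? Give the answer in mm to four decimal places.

geometry: r = 27 mm, L = 269 mm, e = 7 mm; θ starts at 0°
rotate link 1 by -39°: θ ← 0° -39° = -39°
rotate link 1 by -35°: θ ← -39° -35° = -74°
rotate link 1 by +40°: θ ← -74° +40° = -34°
rotate link 1 by +89°: θ ← -34° +89° = 55°
rotate link 1 by -81°: θ ← 55° -81° = -26°
rotate link 1 by +42°: θ ← -26° +42° = 16°
crank pin P = (r cos θ, r sin θ) = (25.954066, 7.442209)
h = r sin θ − e = 7.442209 − 7 = 0.442209
x = r cos θ + √(L² − h²) = 25.954066 + 268.999637 = 294.953702

294.9537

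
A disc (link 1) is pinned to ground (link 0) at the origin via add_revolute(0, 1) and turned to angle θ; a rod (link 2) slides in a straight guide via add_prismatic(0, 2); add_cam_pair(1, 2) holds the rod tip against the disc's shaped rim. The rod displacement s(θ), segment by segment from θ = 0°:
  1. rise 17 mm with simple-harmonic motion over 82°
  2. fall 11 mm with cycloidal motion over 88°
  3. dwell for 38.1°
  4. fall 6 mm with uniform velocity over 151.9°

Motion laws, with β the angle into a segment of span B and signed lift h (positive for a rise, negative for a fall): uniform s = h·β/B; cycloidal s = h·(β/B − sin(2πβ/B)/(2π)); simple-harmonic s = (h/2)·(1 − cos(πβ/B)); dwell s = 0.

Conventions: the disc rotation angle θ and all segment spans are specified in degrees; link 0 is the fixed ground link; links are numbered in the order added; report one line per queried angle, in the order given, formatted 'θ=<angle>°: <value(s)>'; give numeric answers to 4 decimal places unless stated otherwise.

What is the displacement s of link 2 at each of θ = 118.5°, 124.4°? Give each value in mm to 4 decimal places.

segment 1 (0° to 82°, simple-harmonic, h = 17) is passed completely: s = 0.0000 + (17) = 17.0000
θ = 118.5° falls in segment 2 (82° to 170°, cycloidal, h = -11): β = 118.5 − 82 = 36.5°, B = 88°; Δs = -11·(0.4148 − sin(2π·0.4148)/(2π)) = -3.6692; s = 17.0000 − 3.6692 = 13.3308
θ = 124.4° falls in segment 2 (82° to 170°, cycloidal, h = -11): β = 124.4 − 82 = 42.4°, B = 88°; Δs = -11·(0.4818 − sin(2π·0.4818)/(2π)) = -5.1004; s = 17.0000 − 5.1004 = 11.8996

θ=118.5°: 13.3308
θ=124.4°: 11.8996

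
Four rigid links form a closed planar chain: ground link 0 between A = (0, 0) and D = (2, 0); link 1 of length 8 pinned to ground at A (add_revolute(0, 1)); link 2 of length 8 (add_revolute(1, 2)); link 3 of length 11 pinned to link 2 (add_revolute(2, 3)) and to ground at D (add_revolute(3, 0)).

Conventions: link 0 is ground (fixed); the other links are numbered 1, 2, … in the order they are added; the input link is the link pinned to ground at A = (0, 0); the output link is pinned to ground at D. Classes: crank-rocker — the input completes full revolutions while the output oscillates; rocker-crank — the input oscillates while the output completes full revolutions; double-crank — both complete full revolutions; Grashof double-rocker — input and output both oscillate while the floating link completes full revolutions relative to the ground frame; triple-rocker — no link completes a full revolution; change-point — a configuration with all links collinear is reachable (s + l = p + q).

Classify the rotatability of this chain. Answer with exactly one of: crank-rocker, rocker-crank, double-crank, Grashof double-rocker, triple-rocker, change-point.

lengths: ground=2, input=8, coupler=8, output=11
sorted: s=2 (shortest), l=11 (longest), p+q=16
s + l = 13 vs p + q = 16
s + l < p + q (Grashof) with shortest = ground link → double-crank

double-crank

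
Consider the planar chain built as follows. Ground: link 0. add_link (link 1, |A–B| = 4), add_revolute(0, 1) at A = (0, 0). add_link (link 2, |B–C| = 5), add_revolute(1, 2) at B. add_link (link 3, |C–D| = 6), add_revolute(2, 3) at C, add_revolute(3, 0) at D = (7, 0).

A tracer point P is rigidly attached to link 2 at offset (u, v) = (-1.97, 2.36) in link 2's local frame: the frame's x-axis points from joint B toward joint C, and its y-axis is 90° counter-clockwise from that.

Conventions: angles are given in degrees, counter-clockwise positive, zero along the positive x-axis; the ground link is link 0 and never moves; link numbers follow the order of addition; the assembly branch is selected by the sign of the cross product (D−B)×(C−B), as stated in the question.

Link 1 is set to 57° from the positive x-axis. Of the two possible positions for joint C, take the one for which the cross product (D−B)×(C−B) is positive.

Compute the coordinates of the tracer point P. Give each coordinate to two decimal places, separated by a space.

A=(0,0), D=(7.00,0)
B = A + 4.00·(cos57°, sin57°) = (2.1786, 3.3547)
|BD| = 5.8737
circle(B,5.00) ∩ circle(D,6.00): a=2.0005, h=4.5824
  candidates: C₊=(6.4378,5.9736) cross=26.915; C₋=(1.2035,-1.5493) cross=-26.915
  branch + wants cross > 0 → take C=(6.4378,5.9736) (cross=26.915)
ex = (C−B)/|BC| = (0.8519,0.5238); ey = (-0.5238,0.8519)
P = B + -1.97·ex + 2.36·ey = (-0.7357,4.3332)

-0.74 4.33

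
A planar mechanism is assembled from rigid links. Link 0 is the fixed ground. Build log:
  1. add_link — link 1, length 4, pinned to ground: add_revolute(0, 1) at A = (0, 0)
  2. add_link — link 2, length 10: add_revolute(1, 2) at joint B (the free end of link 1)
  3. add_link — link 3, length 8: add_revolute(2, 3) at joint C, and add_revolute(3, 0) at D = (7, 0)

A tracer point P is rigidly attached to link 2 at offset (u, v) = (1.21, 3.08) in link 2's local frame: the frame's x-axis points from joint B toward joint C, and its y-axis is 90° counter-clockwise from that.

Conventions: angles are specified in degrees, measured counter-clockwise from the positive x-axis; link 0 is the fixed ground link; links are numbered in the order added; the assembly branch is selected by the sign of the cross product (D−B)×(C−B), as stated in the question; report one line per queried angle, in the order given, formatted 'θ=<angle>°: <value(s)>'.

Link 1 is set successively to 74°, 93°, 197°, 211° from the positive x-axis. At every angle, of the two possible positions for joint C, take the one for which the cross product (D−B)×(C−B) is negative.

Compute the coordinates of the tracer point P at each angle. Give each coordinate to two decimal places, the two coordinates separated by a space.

A=(0,0), D=(7.00,0)
θ=74°: B = A + 4.00·(cos74°, sin74°) = (1.1025, 3.8450)
θ=74°: |BD| = 7.0402
θ=74°: circle(B,10.00) ∩ circle(D,8.00): a=6.0768, h=7.9418
θ=74°:   candidates: C₊=(10.5305,7.1788) cross=55.912; C₋=(1.8556,-6.1266) cross=-55.912
θ=74°:   branch - wants cross < 0 → take C=(1.8556,-6.1266) (cross=-55.912)
θ=74°: ex = (C−B)/|BC| = (0.0753,-0.9972); ey = (0.9972,0.0753)
θ=74°: P = B + 1.21·ex + 3.08·ey = (4.2649,2.8704)
θ=93°: B = A + 4.00·(cos93°, sin93°) = (-0.2093, 3.9945)
θ=93°: |BD| = 8.2420
θ=93°: circle(B,10.00) ∩ circle(D,8.00): a=6.3049, h=7.7619
θ=93°:   candidates: C₊=(9.0675,7.7282) cross=63.974; C₋=(1.5438,-5.8506) cross=-63.974
θ=93°:   branch - wants cross < 0 → take C=(1.5438,-5.8506) (cross=-63.974)
θ=93°: ex = (C−B)/|BC| = (0.1753,-0.9845); ey = (0.9845,0.1753)
θ=93°: P = B + 1.21·ex + 3.08·ey = (3.0351,3.3432)
θ=197°: B = A + 4.00·(cos197°, sin197°) = (-3.8252, -1.1695)
θ=197°: |BD| = 10.8882
θ=197°: circle(B,10.00) ∩ circle(D,8.00): a=7.0973, h=7.0448
θ=197°:   candidates: C₊=(2.4743,6.5968) cross=76.705; C₋=(3.9877,-7.4112) cross=-76.705
θ=197°:   branch - wants cross < 0 → take C=(3.9877,-7.4112) (cross=-76.705)
θ=197°: ex = (C−B)/|BC| = (0.7813,-0.6242); ey = (0.6242,0.7813)
θ=197°: P = B + 1.21·ex + 3.08·ey = (-0.9574,0.4816)
θ=211°: B = A + 4.00·(cos211°, sin211°) = (-3.4287, -2.0602)
θ=211°: |BD| = 10.6302
θ=211°: circle(B,10.00) ∩ circle(D,8.00): a=7.0084, h=7.1332
θ=211°:   candidates: C₊=(2.0644,6.2960) cross=75.827; C₋=(4.8293,-7.6999) cross=-75.827
θ=211°:   branch - wants cross < 0 → take C=(4.8293,-7.6999) (cross=-75.827)
θ=211°: ex = (C−B)/|BC| = (0.8258,-0.5640); ey = (0.5640,0.8258)
θ=211°: P = B + 1.21·ex + 3.08·ey = (-0.6924,-0.1991)

θ=74°: 4.26 2.87
θ=93°: 3.04 3.34
θ=197°: -0.96 0.48
θ=211°: -0.69 -0.20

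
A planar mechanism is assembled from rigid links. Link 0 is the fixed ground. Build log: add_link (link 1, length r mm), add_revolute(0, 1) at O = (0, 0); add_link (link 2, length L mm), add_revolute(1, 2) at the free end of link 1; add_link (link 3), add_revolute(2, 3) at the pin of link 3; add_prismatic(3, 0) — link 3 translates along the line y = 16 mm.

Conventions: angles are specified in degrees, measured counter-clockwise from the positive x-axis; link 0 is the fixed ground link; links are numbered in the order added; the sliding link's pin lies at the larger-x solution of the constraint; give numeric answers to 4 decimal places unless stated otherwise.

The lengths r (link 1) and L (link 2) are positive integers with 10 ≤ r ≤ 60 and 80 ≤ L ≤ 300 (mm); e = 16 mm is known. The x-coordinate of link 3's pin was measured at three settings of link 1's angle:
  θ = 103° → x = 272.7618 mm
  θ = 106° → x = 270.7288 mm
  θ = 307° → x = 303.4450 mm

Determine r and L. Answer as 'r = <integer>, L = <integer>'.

constraint per measurement: (x − r cos θ)² + (r sin θ − e)² = L²
subtracting the θ₁ and θ₂ equations cancels the r² and L² terms:
r = (x₁² − x₂²) / (2[(x₁cos θ₁ + e sin θ₁) − (x₂cos θ₂ + e sin θ₂)]) = 40.9998 → r = 41
L² = (x₁ − r cos θ₁)² + (r sin θ₁ − e)² = 80088.9865 → L = 283.0000 → L = 283
check at θ₃=307°: x = 303.4450 (printed 303.4450) ✓

r = 41, L = 283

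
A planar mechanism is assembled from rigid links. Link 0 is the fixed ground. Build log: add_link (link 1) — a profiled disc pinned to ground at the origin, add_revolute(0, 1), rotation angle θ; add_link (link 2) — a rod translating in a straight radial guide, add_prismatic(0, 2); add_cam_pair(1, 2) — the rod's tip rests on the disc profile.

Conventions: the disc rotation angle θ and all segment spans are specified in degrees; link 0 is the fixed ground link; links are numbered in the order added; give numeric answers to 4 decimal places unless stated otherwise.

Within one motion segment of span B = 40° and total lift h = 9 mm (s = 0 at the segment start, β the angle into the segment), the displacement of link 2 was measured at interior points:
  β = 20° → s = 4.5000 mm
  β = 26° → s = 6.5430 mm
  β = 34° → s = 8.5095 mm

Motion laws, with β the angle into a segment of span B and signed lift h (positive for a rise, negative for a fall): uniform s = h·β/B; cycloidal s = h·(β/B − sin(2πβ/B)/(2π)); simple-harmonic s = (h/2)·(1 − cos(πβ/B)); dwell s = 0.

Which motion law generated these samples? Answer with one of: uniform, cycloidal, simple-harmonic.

candidates at β/B = r: uniform s = h·r (linear in β); cycloidal s = h·(r − sin(2πr)/(2π)); simple-harmonic s = (h/2)(1 − cos(πr))
β=20°: printed 4.5000 | uniform 4.5000, cycloidal 4.5000, simple-harmonic 4.5000
β=26°: printed 6.5430 | uniform 5.8500, cycloidal 7.0088, simple-harmonic 6.5430
β=34°: printed 8.5095 | uniform 7.6500, cycloidal 8.8088, simple-harmonic 8.5095
only one law matches every sample → simple-harmonic

simple-harmonic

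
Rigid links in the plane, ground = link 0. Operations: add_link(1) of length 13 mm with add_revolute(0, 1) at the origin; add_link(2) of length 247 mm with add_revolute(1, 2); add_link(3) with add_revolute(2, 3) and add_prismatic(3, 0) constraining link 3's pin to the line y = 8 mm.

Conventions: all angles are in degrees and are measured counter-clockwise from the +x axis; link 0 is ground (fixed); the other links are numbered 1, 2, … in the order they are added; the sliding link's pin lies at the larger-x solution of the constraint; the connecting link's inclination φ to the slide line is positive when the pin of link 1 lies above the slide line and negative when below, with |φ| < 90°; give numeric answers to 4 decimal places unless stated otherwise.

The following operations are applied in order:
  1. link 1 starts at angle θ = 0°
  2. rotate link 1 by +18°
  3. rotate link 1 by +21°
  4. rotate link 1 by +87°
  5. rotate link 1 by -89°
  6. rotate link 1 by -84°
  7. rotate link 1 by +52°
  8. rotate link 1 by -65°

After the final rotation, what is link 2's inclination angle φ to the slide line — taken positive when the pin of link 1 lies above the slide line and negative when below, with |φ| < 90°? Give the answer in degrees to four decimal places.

geometry: r = 13 mm, L = 247 mm, e = 8 mm; θ starts at 0°
rotate link 1 by +18°: θ ← 0° +18° = 18°
rotate link 1 by +21°: θ ← 18° +21° = 39°
rotate link 1 by +87°: θ ← 39° +87° = 126°
rotate link 1 by -89°: θ ← 126° -89° = 37°
rotate link 1 by -84°: θ ← 37° -84° = -47°
rotate link 1 by +52°: θ ← -47° +52° = 5°
rotate link 1 by -65°: θ ← 5° -65° = -60°
h = r sin θ − e = -11.258330 − 8 = -19.258330
sin φ = h / L = -19.258330 / 247 = -0.07796895
φ = arcsin(-0.07796895) = -4.471830°

-4.4718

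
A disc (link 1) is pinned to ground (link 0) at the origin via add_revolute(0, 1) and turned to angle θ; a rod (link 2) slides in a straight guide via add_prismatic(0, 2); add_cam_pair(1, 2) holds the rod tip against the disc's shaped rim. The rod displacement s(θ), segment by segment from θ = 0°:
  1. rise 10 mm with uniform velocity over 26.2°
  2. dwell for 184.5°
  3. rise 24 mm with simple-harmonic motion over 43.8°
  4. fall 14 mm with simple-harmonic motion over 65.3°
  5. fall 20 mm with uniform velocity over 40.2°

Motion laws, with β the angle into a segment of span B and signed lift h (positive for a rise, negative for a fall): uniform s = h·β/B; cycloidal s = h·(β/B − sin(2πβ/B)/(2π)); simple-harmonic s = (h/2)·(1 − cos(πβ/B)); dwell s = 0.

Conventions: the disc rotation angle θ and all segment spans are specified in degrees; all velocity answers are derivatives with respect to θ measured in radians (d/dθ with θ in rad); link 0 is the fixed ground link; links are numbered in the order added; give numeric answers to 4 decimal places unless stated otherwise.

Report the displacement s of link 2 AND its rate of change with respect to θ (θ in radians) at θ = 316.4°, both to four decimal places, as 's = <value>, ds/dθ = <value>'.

segment 1 (0° to 26.2°, uniform, h = 10) is passed completely: s = 0.0000 + (10) = 10.0000
segment 2 (26.2° to 210.7°, dwell): s unchanged at 10.0000
segment 3 (210.7° to 254.5°, simple-harmonic, h = 24) is passed completely: s = 10.0000 + (24) = 34.0000
θ = 316.4° falls in segment 4 (254.5° to 319.8°, simple-harmonic, h = -14): β = 316.4 − 254.5 = 61.9°, B = 65.3°; Δs = -14/2·(1 − cos(π·0.9479)) = -13.9066; s = 34.0000 − 13.9066 = 20.0934
velocity in seg [254.5°–319.8°] (simple-harmonic), θ in radians: β = 61.9° = 1.0804 rad, B = 65.3° = 1.1397 rad; ds/dθ = (πh/(2B)) sin(πβ/B) = (π·(-14)/(2·1.1397)) sin(π·0.9479) = -3.142205 mm/rad

s = 20.0934, ds/dθ = -3.1422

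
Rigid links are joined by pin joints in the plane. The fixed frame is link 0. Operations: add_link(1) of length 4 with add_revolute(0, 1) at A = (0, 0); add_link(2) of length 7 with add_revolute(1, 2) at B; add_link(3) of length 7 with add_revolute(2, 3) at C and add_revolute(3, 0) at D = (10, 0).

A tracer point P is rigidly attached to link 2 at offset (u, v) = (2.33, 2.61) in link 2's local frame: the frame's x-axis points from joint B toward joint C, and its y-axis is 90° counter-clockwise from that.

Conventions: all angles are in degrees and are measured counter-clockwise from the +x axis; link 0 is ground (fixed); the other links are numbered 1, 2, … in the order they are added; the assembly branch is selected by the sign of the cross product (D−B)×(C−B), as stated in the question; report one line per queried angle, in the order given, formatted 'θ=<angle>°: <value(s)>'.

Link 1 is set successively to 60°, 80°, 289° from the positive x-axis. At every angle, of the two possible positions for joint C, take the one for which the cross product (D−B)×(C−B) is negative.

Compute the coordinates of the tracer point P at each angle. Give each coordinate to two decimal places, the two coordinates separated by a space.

A=(0,0), D=(10.00,0)
θ=60°: B = A + 4.00·(cos60°, sin60°) = (2.0000, 3.4641)
θ=60°: |BD| = 8.7178
θ=60°: circle(B,7.00) ∩ circle(D,7.00): a=4.3589, h=5.4772
θ=60°:   candidates: C₊=(8.1764,6.7583) cross=47.749; C₋=(3.8236,-3.2942) cross=-47.749
θ=60°:   branch - wants cross < 0 → take C=(3.8236,-3.2942) (cross=-47.749)
θ=60°: ex = (C−B)/|BC| = (0.2605,-0.9655); ey = (0.9655,0.2605)
θ=60°: P = B + 2.33·ex + 2.61·ey = (5.1269,1.8945)
θ=80°: B = A + 4.00·(cos80°, sin80°) = (0.6946, 3.9392)
θ=80°: |BD| = 10.1049
θ=80°: circle(B,7.00) ∩ circle(D,7.00): a=5.0524, h=4.8449
θ=80°:   candidates: C₊=(7.2360,6.4312) cross=48.957; C₋=(3.4586,-2.4920) cross=-48.957
θ=80°:   branch - wants cross < 0 → take C=(3.4586,-2.4920) (cross=-48.957)
θ=80°: ex = (C−B)/|BC| = (0.3949,-0.9187); ey = (0.9187,0.3949)
θ=80°: P = B + 2.33·ex + 2.61·ey = (4.0125,2.8291)
θ=289°: B = A + 4.00·(cos289°, sin289°) = (1.3023, -3.7821)
θ=289°: |BD| = 9.4844
θ=289°: circle(B,7.00) ∩ circle(D,7.00): a=4.7422, h=5.1489
θ=289°:   candidates: C₊=(3.5979,2.8308) cross=48.835; C₋=(7.7044,-6.6129) cross=-48.835
θ=289°:   branch - wants cross < 0 → take C=(7.7044,-6.6129) (cross=-48.835)
θ=289°: ex = (C−B)/|BC| = (0.9146,-0.4044); ey = (0.4044,0.9146)
θ=289°: P = B + 2.33·ex + 2.61·ey = (4.4887,-2.3373)

θ=60°: 5.13 1.89
θ=80°: 4.01 2.83
θ=289°: 4.49 -2.34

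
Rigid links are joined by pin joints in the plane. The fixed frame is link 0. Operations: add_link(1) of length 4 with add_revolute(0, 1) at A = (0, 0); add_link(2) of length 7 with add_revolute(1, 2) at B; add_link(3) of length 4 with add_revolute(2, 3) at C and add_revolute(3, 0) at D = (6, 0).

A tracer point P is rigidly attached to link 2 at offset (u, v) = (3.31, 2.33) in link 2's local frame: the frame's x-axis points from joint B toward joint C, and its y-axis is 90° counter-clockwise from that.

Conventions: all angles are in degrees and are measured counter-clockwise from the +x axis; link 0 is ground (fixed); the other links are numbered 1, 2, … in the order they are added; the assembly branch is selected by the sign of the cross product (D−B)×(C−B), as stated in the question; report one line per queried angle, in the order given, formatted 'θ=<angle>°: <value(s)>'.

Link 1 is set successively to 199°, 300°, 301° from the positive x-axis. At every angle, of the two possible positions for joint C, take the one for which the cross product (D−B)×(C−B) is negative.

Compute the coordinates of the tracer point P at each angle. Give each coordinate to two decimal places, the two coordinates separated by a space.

A=(0,0), D=(6.00,0)
θ=199°: B = A + 4.00·(cos199°, sin199°) = (-3.7821, -1.3023)
θ=199°: |BD| = 9.8684
θ=199°: circle(B,7.00) ∩ circle(D,4.00): a=6.6062, h=2.3148
θ=199°:   candidates: C₊=(2.4609,1.8640) cross=22.843; C₋=(3.0718,-2.7250) cross=-22.843
θ=199°:   branch - wants cross < 0 → take C=(3.0718,-2.7250) (cross=-22.843)
θ=199°: ex = (C−B)/|BC| = (0.9791,-0.2032); ey = (0.2032,0.9791)
θ=199°: P = B + 3.31·ex + 2.33·ey = (-0.0676,0.3063)
θ=300°: B = A + 4.00·(cos300°, sin300°) = (2.0000, -3.4641)
θ=300°: |BD| = 5.2915
θ=300°: circle(B,7.00) ∩ circle(D,4.00): a=5.7640, h=3.9720
θ=300°:   candidates: C₊=(3.7569,3.3118) cross=21.018; C₋=(8.9574,-2.6933) cross=-21.018
θ=300°:   branch - wants cross < 0 → take C=(8.9574,-2.6933) (cross=-21.018)
θ=300°: ex = (C−B)/|BC| = (0.9939,0.1101); ey = (-0.1101,0.9939)
θ=300°: P = B + 3.31·ex + 2.33·ey = (5.0333,-0.7838)
θ=301°: B = A + 4.00·(cos301°, sin301°) = (2.0602, -3.4287)
θ=301°: |BD| = 5.2229
θ=301°: circle(B,7.00) ∩ circle(D,4.00): a=5.7706, h=3.9623
θ=301°:   candidates: C₊=(3.8120,3.3486) cross=20.695; C₋=(9.0144,-2.6294) cross=-20.695
θ=301°:   branch - wants cross < 0 → take C=(9.0144,-2.6294) (cross=-20.695)
θ=301°: ex = (C−B)/|BC| = (0.9935,0.1142); ey = (-0.1142,0.9935)
θ=301°: P = B + 3.31·ex + 2.33·ey = (5.0825,-0.7360)

θ=199°: -0.07 0.31
θ=300°: 5.03 -0.78
θ=301°: 5.08 -0.74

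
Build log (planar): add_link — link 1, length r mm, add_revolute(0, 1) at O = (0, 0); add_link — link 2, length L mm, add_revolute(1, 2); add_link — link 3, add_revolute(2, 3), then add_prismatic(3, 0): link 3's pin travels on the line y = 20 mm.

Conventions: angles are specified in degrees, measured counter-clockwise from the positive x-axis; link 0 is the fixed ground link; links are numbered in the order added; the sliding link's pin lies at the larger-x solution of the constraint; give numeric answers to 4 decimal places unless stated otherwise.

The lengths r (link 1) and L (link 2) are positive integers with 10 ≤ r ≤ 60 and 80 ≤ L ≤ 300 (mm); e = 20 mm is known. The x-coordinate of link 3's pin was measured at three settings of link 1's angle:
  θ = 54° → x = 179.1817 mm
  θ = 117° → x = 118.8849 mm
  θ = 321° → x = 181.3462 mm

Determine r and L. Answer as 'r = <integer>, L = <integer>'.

constraint per measurement: (x − r cos θ)² + (r sin θ − e)² = L²
subtracting the θ₁ and θ₂ equations cancels the r² and L² terms:
r = (x₁² − x₂²) / (2[(x₁cos θ₁ + e sin θ₁) − (x₂cos θ₂ + e sin θ₂)]) = 57.0000 → r = 57
L² = (x₁ − r cos θ₁)² + (r sin θ₁ − e)² = 21904.0017 → L = 148.0000 → L = 148
check at θ₃=321°: x = 181.3462 (printed 181.3462) ✓

r = 57, L = 148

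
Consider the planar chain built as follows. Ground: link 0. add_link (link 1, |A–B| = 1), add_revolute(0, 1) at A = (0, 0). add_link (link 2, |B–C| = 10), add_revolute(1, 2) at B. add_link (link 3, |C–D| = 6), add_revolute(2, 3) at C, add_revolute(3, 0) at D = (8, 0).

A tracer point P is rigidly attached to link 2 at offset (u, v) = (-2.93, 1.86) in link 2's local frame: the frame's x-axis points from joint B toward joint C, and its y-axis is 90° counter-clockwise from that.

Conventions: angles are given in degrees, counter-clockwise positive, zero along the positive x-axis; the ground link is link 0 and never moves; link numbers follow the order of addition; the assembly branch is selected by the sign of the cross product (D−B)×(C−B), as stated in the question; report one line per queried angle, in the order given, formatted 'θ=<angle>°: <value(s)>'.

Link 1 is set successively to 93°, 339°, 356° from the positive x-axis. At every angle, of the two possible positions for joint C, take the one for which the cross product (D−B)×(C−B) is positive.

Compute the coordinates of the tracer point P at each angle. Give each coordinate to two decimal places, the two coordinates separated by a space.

A=(0,0), D=(8.00,0)
θ=93°: B = A + 1.00·(cos93°, sin93°) = (-0.0523, 0.9986)
θ=93°: |BD| = 8.1140
θ=93°: circle(B,10.00) ∩ circle(D,6.00): a=8.0008, h=5.9989
θ=93°:   candidates: C₊=(8.6260,5.9673) cross=48.675; C₋=(7.1493,-5.9394) cross=-48.675
θ=93°:   branch + wants cross > 0 → take C=(8.6260,5.9673) (cross=48.675)
θ=93°: ex = (C−B)/|BC| = (0.8678,0.4969); ey = (-0.4969,0.8678)
θ=93°: P = B + -2.93·ex + 1.86·ey = (-3.5192,1.1570)
θ=339°: B = A + 1.00·(cos339°, sin339°) = (0.9336, -0.3584)
θ=339°: |BD| = 7.0755
θ=339°: circle(B,10.00) ∩ circle(D,6.00): a=8.0604, h=5.9186
θ=339°:   candidates: C₊=(8.6839,5.9609) cross=41.877; C₋=(9.2834,-5.8611) cross=-41.877
θ=339°:   branch + wants cross > 0 → take C=(8.6839,5.9609) (cross=41.877)
θ=339°: ex = (C−B)/|BC| = (0.7750,0.6319); ey = (-0.6319,0.7750)
θ=339°: P = B + -2.93·ex + 1.86·ey = (-2.5126,-0.7684)
θ=356°: B = A + 1.00·(cos356°, sin356°) = (0.9976, -0.0698)
θ=356°: |BD| = 7.0028
θ=356°: circle(B,10.00) ∩ circle(D,6.00): a=8.0710, h=5.9041
θ=356°:   candidates: C₊=(9.0094,5.9145) cross=41.345; C₋=(9.1270,-5.8932) cross=-41.345
θ=356°:   branch + wants cross > 0 → take C=(9.0094,5.9145) (cross=41.345)
θ=356°: ex = (C−B)/|BC| = (0.8012,0.5984); ey = (-0.5984,0.8012)
θ=356°: P = B + -2.93·ex + 1.86·ey = (-2.4630,-0.3329)

θ=93°: -3.52 1.16
θ=339°: -2.51 -0.77
θ=356°: -2.46 -0.33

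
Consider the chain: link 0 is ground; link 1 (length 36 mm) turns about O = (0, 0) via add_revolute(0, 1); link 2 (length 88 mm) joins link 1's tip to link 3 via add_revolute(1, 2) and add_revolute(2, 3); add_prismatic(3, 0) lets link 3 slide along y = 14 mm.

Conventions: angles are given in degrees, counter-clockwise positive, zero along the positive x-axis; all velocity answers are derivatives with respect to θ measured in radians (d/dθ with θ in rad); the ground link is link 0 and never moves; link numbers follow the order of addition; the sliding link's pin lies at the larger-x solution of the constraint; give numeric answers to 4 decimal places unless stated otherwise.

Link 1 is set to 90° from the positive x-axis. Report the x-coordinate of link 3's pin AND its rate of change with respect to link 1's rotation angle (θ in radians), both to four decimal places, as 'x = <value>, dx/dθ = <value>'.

geometry: r = 36 mm, L = 88 mm, e = 14 mm
crank pin P = (r cos θ, r sin θ) = (0.000000, 36.000000)
h = r sin θ − e = 36.000000 − 14 = 22.000000
x = r cos θ + √(L² − h²) = 0.000000 + 85.205634 = 85.205634
dx/dθ = −r sin θ − h·r cos θ/√(L² − h²) (θ in radians; h = 22.000000) = -36.000000

x = 85.2056, dx/dθ = -36.0000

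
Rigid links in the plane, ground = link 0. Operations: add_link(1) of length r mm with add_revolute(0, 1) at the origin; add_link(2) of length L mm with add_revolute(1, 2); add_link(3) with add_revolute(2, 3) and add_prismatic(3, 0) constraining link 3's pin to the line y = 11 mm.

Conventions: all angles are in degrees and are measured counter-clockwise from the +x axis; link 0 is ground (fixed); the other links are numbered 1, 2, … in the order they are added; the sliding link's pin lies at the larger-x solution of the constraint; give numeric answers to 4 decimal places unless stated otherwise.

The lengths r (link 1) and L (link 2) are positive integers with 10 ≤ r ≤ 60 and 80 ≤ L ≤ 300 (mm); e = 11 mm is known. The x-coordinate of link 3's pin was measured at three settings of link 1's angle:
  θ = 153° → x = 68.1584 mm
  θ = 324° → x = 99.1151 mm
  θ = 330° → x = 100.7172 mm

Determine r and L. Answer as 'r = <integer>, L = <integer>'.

constraint per measurement: (x − r cos θ)² + (r sin θ − e)² = L²
subtracting the θ₁ and θ₂ equations cancels the r² and L² terms:
r = (x₁² − x₂²) / (2[(x₁cos θ₁ + e sin θ₁) − (x₂cos θ₂ + e sin θ₂)]) = 20.0000 → r = 20
L² = (x₁ − r cos θ₁)² + (r sin θ₁ − e)² = 7395.9948 → L = 86.0000 → L = 86
check at θ₃=330°: x = 100.7172 (printed 100.7172) ✓

r = 20, L = 86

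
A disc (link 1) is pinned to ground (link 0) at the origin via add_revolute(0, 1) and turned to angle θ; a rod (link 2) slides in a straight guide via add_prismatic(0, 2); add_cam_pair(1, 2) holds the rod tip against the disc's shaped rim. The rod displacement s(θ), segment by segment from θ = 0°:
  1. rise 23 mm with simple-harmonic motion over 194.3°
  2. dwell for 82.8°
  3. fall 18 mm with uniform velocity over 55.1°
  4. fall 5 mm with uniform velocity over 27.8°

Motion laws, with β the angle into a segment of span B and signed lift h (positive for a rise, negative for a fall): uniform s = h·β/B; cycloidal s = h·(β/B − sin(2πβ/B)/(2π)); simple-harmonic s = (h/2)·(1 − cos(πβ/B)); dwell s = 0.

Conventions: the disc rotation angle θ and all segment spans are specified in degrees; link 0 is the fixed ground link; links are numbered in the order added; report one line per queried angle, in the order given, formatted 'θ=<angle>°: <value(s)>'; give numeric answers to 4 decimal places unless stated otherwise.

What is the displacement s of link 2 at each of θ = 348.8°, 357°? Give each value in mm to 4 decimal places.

segment 1 (0° to 194.3°, simple-harmonic, h = 23) is passed completely: s = 0.0000 + (23) = 23.0000
segment 2 (194.3° to 277.1°, dwell): s unchanged at 23.0000
segment 3 (277.1° to 332.2°, uniform, h = -18) is passed completely: s = 23.0000 + (-18) = 5.0000
θ = 348.8° falls in segment 4 (332.2° to 360°, uniform, h = -5): β = 348.8 − 332.2 = 16.6°, B = 27.8°; Δs = -5·16.6/27.8 = -2.9856; s = 5.0000 − 2.9856 = 2.0144
θ = 357° falls in segment 4 (332.2° to 360°, uniform, h = -5): β = 357 − 332.2 = 24.8°, B = 27.8°; Δs = -5·24.8/27.8 = -4.4604; s = 5.0000 − 4.4604 = 0.5396

θ=348.8°: 2.0144
θ=357°: 0.5396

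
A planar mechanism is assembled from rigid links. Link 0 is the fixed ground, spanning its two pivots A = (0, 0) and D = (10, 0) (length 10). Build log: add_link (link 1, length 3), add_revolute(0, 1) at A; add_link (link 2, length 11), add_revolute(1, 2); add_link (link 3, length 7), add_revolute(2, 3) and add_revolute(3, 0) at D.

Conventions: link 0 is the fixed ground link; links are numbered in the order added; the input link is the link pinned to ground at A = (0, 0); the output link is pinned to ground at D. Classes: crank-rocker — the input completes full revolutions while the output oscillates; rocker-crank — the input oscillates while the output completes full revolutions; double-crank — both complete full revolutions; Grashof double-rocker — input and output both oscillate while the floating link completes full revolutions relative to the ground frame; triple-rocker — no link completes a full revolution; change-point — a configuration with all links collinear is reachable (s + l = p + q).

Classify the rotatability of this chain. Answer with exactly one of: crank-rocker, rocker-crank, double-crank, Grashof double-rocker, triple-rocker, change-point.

lengths: ground=10, input=3, coupler=11, output=7
sorted: s=3 (shortest), l=11 (longest), p+q=17
s + l = 14 vs p + q = 17
s + l < p + q (Grashof) with shortest = input link → crank-rocker

crank-rocker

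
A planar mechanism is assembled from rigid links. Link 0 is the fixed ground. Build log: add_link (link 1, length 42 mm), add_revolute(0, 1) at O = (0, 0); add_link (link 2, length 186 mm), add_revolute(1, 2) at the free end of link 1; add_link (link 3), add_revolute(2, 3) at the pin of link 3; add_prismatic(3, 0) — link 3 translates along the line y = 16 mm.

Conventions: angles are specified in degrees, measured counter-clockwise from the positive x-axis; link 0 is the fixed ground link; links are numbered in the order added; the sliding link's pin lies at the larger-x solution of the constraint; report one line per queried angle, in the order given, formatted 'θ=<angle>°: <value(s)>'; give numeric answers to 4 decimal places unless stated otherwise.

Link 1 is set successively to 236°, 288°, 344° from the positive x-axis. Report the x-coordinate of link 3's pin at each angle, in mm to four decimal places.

geometry: r = 42 mm, L = 186 mm, e = 16 mm
θ=236°: crank pin P = (r cos θ, r sin θ) = (-23.486102, -34.819578)
θ=236°: h = r sin θ − e = -34.819578 − 16 = -50.819578
θ=236°: x = r cos θ + √(L² − h²) = -23.486102 + 178.922806 = 155.436704
θ=288°: crank pin P = (r cos θ, r sin θ) = (12.978714, -39.944374)
θ=288°: h = r sin θ − e = -39.944374 − 16 = -55.944374
θ=288°: x = r cos θ + √(L² − h²) = 12.978714 + 177.387223 = 190.365937
θ=344°: crank pin P = (r cos θ, r sin θ) = (40.372991, -11.576769)
θ=344°: h = r sin θ − e = -11.576769 − 16 = -27.576769
θ=344°: x = r cos θ + √(L² − h²) = 40.372991 + 183.944344 = 224.317336

θ=236°: 155.4367
θ=288°: 190.3659
θ=344°: 224.3173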